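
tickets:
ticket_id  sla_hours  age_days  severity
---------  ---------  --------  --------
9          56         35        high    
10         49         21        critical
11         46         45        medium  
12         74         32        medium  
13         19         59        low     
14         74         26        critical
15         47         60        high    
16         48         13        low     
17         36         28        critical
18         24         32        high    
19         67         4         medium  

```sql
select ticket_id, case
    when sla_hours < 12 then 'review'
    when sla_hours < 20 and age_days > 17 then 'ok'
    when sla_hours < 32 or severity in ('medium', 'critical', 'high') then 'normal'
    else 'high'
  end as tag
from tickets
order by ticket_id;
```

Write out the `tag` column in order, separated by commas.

ticket_id=9: sla_hours < 32 or severity in ('medium', 'critical', 'high') → normal
ticket_id=10: sla_hours < 32 or severity in ('medium', 'critical', 'high') → normal
ticket_id=11: sla_hours < 32 or severity in ('medium', 'critical', 'high') → normal
ticket_id=12: sla_hours < 32 or severity in ('medium', 'critical', 'high') → normal
ticket_id=13: sla_hours < 20 and age_days > 17 → ok
ticket_id=14: sla_hours < 32 or severity in ('medium', 'critical', 'high') → normal
ticket_id=15: sla_hours < 32 or severity in ('medium', 'critical', 'high') → normal
ticket_id=16: ELSE → high
ticket_id=17: sla_hours < 32 or severity in ('medium', 'critical', 'high') → normal
ticket_id=18: sla_hours < 32 or severity in ('medium', 'critical', 'high') → normal
ticket_id=19: sla_hours < 32 or severity in ('medium', 'critical', 'high') → normal

normal, normal, normal, normal, ok, normal, normal, high, normal, normal, normal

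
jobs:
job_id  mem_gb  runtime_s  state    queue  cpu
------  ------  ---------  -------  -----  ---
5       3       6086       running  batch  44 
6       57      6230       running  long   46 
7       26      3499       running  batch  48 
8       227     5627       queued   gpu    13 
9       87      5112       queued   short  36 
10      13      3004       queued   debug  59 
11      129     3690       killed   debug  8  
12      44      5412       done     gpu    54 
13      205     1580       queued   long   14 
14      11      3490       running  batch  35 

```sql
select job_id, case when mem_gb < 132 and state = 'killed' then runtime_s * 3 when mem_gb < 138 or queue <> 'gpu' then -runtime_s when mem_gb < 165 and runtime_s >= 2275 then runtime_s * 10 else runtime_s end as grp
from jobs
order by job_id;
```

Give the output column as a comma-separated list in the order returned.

job_id=5: mem_gb < 138 or queue <> 'gpu' → -6086
job_id=6: mem_gb < 138 or queue <> 'gpu' → -6230
job_id=7: mem_gb < 138 or queue <> 'gpu' → -3499
job_id=8: ELSE → 5627
job_id=9: mem_gb < 138 or queue <> 'gpu' → -5112
job_id=10: mem_gb < 138 or queue <> 'gpu' → -3004
job_id=11: mem_gb < 132 and state = 'killed' → 11070
job_id=12: mem_gb < 138 or queue <> 'gpu' → -5412
job_id=13: mem_gb < 138 or queue <> 'gpu' → -1580
job_id=14: mem_gb < 138 or queue <> 'gpu' → -3490

-6086, -6230, -3499, 5627, -5112, -3004, 11070, -5412, -1580, -3490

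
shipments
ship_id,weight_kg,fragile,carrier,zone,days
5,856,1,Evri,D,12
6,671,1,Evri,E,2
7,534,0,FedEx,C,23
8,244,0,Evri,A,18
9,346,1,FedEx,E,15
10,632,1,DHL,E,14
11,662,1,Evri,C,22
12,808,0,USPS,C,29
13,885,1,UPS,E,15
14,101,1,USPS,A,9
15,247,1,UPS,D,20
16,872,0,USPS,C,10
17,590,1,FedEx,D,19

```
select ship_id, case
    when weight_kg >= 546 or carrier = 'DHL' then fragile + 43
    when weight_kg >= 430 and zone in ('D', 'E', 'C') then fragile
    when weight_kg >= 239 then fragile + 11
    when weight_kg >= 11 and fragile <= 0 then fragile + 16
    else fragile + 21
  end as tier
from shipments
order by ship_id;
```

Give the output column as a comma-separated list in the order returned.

44, 44, 0, 11, 12, 44, 44, 43, 44, 22, 12, 43, 44

ship_id=5: weight_kg >= 546 or carrier = 'DHL' → 44
ship_id=6: weight_kg >= 546 or carrier = 'DHL' → 44
ship_id=7: weight_kg >= 430 and zone in ('D', 'E', 'C') → 0
ship_id=8: weight_kg >= 239 → 11
ship_id=9: weight_kg >= 239 → 12
ship_id=10: weight_kg >= 546 or carrier = 'DHL' → 44
ship_id=11: weight_kg >= 546 or carrier = 'DHL' → 44
ship_id=12: weight_kg >= 546 or carrier = 'DHL' → 43
ship_id=13: weight_kg >= 546 or carrier = 'DHL' → 44
ship_id=14: ELSE → 22
ship_id=15: weight_kg >= 239 → 12
ship_id=16: weight_kg >= 546 or carrier = 'DHL' → 43
ship_id=17: weight_kg >= 546 or carrier = 'DHL' → 44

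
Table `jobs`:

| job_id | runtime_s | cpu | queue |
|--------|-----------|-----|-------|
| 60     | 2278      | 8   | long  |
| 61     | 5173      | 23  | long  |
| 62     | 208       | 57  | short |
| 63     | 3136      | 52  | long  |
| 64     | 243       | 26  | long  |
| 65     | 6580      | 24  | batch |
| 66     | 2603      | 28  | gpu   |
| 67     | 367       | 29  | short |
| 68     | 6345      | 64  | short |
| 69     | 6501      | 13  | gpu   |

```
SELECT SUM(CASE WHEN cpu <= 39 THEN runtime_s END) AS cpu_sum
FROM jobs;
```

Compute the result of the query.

job_id=60: ✓ → 2278
job_id=61: ✓ → 5173
job_id=62: ✗
job_id=63: ✗
job_id=64: ✓ → 243
job_id=65: ✓ → 6580
job_id=66: ✓ → 2603
job_id=67: ✓ → 367
job_id=68: ✗
job_id=69: ✓ → 6501
cpu_sum = 2278 + 5173 + 243 + 6580 + 2603 + 367 + 6501 = 23745

23745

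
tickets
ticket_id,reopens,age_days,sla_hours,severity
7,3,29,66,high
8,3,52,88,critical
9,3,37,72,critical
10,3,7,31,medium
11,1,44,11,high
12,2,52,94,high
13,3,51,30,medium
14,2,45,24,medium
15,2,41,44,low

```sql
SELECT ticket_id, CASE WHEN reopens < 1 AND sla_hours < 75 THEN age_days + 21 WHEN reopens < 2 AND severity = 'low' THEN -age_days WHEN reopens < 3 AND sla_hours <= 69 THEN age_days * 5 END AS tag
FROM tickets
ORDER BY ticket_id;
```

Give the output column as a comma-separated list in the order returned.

NULL, NULL, NULL, NULL, 220, NULL, NULL, 225, 205

ticket_id=7: (no match → NULL) → NULL
ticket_id=8: (no match → NULL) → NULL
ticket_id=9: (no match → NULL) → NULL
ticket_id=10: (no match → NULL) → NULL
ticket_id=11: reopens < 3 AND sla_hours <= 69 → 220
ticket_id=12: (no match → NULL) → NULL
ticket_id=13: (no match → NULL) → NULL
ticket_id=14: reopens < 3 AND sla_hours <= 69 → 225
ticket_id=15: reopens < 3 AND sla_hours <= 69 → 205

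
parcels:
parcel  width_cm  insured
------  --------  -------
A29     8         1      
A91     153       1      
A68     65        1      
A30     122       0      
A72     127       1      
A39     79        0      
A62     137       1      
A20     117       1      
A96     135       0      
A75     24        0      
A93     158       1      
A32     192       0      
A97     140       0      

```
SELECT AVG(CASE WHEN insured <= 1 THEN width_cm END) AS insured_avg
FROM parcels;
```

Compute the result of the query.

parcel=A29: ✓ → 8
parcel=A91: ✓ → 153
parcel=A68: ✓ → 65
parcel=A30: ✓ → 122
parcel=A72: ✓ → 127
parcel=A39: ✓ → 79
parcel=A62: ✓ → 137
parcel=A20: ✓ → 117
parcel=A96: ✓ → 135
parcel=A75: ✓ → 24
parcel=A93: ✓ → 158
parcel=A32: ✓ → 192
parcel=A97: ✓ → 140
insured_avg = (8 + 153 + 65 + 122 + 127 + 79 + 137 + 117 + 135 + 24 + 158 + 192 + 140) / 13 = 112.0769230769

112.0769230769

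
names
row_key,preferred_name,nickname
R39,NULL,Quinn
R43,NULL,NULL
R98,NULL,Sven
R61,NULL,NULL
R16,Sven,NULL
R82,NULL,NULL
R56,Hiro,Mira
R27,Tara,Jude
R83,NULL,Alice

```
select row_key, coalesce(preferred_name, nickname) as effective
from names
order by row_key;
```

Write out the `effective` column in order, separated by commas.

Sven, Tara, Quinn, NULL, Hiro, NULL, NULL, Alice, Sven

row_key=R16: preferred_name=Sven → Sven
row_key=R27: preferred_name=Tara → Tara
row_key=R39: preferred_name=NULL, nickname=Quinn → Quinn
row_key=R43: preferred_name=NULL, nickname=NULL (all NULL) → NULL
row_key=R56: preferred_name=Hiro → Hiro
row_key=R61: preferred_name=NULL, nickname=NULL (all NULL) → NULL
row_key=R82: preferred_name=NULL, nickname=NULL (all NULL) → NULL
row_key=R83: preferred_name=NULL, nickname=Alice → Alice
row_key=R98: preferred_name=NULL, nickname=Sven → Sven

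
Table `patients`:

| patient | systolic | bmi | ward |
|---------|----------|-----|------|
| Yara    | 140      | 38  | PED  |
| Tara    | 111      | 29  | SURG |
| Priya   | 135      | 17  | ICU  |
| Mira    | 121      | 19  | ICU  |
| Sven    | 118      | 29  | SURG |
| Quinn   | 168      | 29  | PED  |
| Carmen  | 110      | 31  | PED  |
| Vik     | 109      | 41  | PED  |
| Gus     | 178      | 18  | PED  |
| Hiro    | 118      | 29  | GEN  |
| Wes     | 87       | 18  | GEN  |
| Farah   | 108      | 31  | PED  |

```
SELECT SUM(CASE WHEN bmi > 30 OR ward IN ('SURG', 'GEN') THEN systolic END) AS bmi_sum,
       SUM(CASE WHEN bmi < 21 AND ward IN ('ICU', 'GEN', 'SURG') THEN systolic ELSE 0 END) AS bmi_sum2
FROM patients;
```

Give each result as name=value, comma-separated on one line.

bmi_sum=901, bmi_sum2=343

[bmi_sum: bmi > 30 OR ward IN ('SURG', 'GEN')]
patient=Yara: ✓ → 140
patient=Tara: ✓ → 111
patient=Priya: ✗
patient=Mira: ✗
patient=Sven: ✓ → 118
patient=Quinn: ✗
patient=Carmen: ✓ → 110
patient=Vik: ✓ → 109
patient=Gus: ✗
patient=Hiro: ✓ → 118
patient=Wes: ✓ → 87
patient=Farah: ✓ → 108
bmi_sum = 140 + 111 + 118 + 110 + 109 + 118 + 87 + 108 = 901
—
[bmi_sum2: bmi < 21 AND ward IN ('ICU', 'GEN', 'SURG')]
patient=Yara: ✗
patient=Tara: ✗
patient=Priya: ✓ → 135
patient=Mira: ✓ → 121
patient=Sven: ✗
patient=Quinn: ✗
patient=Carmen: ✗
patient=Vik: ✗
patient=Gus: ✗
patient=Hiro: ✗
patient=Wes: ✓ → 87
patient=Farah: ✗
bmi_sum2 = 135 + 121 + 87 = 343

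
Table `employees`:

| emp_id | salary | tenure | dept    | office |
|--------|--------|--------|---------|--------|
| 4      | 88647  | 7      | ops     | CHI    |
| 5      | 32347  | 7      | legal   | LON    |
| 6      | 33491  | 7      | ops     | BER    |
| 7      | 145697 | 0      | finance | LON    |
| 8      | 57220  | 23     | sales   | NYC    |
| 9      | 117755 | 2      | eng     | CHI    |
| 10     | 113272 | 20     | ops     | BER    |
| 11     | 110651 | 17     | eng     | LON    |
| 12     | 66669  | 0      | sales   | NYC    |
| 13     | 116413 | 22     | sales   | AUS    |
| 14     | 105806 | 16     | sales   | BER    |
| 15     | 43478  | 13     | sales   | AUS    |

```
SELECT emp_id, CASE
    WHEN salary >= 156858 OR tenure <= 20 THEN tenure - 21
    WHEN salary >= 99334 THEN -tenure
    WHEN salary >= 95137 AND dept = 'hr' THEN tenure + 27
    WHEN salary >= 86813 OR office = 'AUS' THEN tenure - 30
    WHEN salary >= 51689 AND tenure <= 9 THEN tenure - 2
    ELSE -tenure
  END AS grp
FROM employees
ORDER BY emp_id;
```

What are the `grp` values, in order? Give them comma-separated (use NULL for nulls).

-14, -14, -14, -21, -23, -19, -1, -4, -21, -22, -5, -8

emp_id=4: salary >= 156858 OR tenure <= 20 → -14
emp_id=5: salary >= 156858 OR tenure <= 20 → -14
emp_id=6: salary >= 156858 OR tenure <= 20 → -14
emp_id=7: salary >= 156858 OR tenure <= 20 → -21
emp_id=8: ELSE → -23
emp_id=9: salary >= 156858 OR tenure <= 20 → -19
emp_id=10: salary >= 156858 OR tenure <= 20 → -1
emp_id=11: salary >= 156858 OR tenure <= 20 → -4
emp_id=12: salary >= 156858 OR tenure <= 20 → -21
emp_id=13: salary >= 99334 → -22
emp_id=14: salary >= 156858 OR tenure <= 20 → -5
emp_id=15: salary >= 156858 OR tenure <= 20 → -8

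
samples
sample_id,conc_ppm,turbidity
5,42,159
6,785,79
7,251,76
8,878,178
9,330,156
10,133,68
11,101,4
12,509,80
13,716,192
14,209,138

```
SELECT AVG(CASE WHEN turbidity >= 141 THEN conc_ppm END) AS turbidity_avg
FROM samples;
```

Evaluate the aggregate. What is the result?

sample_id=5: ✓ → 42
sample_id=6: ✗
sample_id=7: ✗
sample_id=8: ✓ → 878
sample_id=9: ✓ → 330
sample_id=10: ✗
sample_id=11: ✗
sample_id=12: ✗
sample_id=13: ✓ → 716
sample_id=14: ✗
turbidity_avg = (42 + 878 + 330 + 716) / 4 = 491.5

491.5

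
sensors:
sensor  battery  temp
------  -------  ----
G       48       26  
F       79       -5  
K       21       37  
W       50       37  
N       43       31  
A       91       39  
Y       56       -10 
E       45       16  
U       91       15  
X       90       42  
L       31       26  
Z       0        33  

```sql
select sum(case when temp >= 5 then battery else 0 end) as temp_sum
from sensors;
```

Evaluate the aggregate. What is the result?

sensor=G: ✓ → 48
sensor=F: ✗
sensor=K: ✓ → 21
sensor=W: ✓ → 50
sensor=N: ✓ → 43
sensor=A: ✓ → 91
sensor=Y: ✗
sensor=E: ✓ → 45
sensor=U: ✓ → 91
sensor=X: ✓ → 90
sensor=L: ✓ → 31
sensor=Z: ✓ → 0
temp_sum = 48 + 21 + 50 + 43 + 91 + 45 + 91 + 90 + 31 = 510

510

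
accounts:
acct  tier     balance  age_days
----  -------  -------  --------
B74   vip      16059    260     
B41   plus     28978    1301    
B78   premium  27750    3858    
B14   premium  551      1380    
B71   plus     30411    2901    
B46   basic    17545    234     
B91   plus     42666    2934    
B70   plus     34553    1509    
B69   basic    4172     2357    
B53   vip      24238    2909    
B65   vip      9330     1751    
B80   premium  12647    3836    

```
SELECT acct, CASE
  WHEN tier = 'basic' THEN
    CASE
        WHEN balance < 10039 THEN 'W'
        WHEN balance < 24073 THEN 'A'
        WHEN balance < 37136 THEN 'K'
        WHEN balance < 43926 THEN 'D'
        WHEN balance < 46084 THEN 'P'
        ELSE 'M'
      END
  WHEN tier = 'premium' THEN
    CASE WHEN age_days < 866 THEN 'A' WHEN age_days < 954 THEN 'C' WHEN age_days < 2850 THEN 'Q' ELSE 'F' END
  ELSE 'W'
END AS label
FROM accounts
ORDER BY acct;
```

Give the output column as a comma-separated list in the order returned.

Q, W, A, W, W, W, W, W, W, F, F, W

acct=B14: tier='premium' → inner[age_days < 2850] → Q
acct=B41: tier='plus' → outer ELSE → W
acct=B46: tier='basic' → inner[balance < 24073] → A
acct=B53: tier='vip' → outer ELSE → W
acct=B65: tier='vip' → outer ELSE → W
acct=B69: tier='basic' → inner[balance < 10039] → W
acct=B70: tier='plus' → outer ELSE → W
acct=B71: tier='plus' → outer ELSE → W
acct=B74: tier='vip' → outer ELSE → W
acct=B78: tier='premium' → inner[ELSE] → F
acct=B80: tier='premium' → inner[ELSE] → F
acct=B91: tier='plus' → outer ELSE → W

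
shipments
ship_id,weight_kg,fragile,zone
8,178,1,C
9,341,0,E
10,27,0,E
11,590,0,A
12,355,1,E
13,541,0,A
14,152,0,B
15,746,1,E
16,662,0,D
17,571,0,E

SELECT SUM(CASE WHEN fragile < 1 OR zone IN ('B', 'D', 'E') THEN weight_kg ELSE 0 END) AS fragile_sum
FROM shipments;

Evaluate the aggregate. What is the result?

ship_id=8: ✗
ship_id=9: ✓ → 341
ship_id=10: ✓ → 27
ship_id=11: ✓ → 590
ship_id=12: ✓ → 355
ship_id=13: ✓ → 541
ship_id=14: ✓ → 152
ship_id=15: ✓ → 746
ship_id=16: ✓ → 662
ship_id=17: ✓ → 571
fragile_sum = 341 + 27 + 590 + 355 + 541 + 152 + 746 + 662 + 571 = 3985

3985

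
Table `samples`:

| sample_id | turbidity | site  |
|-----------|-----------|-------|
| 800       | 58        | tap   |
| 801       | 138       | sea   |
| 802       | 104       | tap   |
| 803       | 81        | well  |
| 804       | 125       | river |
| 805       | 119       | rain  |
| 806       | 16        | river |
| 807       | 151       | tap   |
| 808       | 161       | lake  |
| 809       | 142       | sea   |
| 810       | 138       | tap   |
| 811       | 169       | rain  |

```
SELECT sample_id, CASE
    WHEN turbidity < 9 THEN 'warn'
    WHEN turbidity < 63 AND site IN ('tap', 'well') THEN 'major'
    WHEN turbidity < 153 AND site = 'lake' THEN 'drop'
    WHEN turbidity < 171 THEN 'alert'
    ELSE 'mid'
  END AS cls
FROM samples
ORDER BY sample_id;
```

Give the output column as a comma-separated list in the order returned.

major, alert, alert, alert, alert, alert, alert, alert, alert, alert, alert, alert

sample_id=800: turbidity < 63 AND site IN ('tap', 'well') → major
sample_id=801: turbidity < 171 → alert
sample_id=802: turbidity < 171 → alert
sample_id=803: turbidity < 171 → alert
sample_id=804: turbidity < 171 → alert
sample_id=805: turbidity < 171 → alert
sample_id=806: turbidity < 171 → alert
sample_id=807: turbidity < 171 → alert
sample_id=808: turbidity < 171 → alert
sample_id=809: turbidity < 171 → alert
sample_id=810: turbidity < 171 → alert
sample_id=811: turbidity < 171 → alert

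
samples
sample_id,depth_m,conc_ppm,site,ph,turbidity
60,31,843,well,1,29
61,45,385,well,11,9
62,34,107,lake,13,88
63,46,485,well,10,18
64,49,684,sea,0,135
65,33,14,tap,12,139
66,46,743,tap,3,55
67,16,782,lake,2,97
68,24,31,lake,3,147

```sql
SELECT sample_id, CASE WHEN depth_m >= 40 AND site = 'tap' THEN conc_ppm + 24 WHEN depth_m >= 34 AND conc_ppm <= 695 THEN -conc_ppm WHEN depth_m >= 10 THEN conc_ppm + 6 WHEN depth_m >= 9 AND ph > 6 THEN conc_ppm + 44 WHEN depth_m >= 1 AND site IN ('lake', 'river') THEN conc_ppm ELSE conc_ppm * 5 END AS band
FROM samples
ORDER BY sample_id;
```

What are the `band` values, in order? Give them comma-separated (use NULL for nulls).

849, -385, -107, -485, -684, 20, 767, 788, 37

sample_id=60: depth_m >= 10 → 849
sample_id=61: depth_m >= 34 AND conc_ppm <= 695 → -385
sample_id=62: depth_m >= 34 AND conc_ppm <= 695 → -107
sample_id=63: depth_m >= 34 AND conc_ppm <= 695 → -485
sample_id=64: depth_m >= 34 AND conc_ppm <= 695 → -684
sample_id=65: depth_m >= 10 → 20
sample_id=66: depth_m >= 40 AND site = 'tap' → 767
sample_id=67: depth_m >= 10 → 788
sample_id=68: depth_m >= 10 → 37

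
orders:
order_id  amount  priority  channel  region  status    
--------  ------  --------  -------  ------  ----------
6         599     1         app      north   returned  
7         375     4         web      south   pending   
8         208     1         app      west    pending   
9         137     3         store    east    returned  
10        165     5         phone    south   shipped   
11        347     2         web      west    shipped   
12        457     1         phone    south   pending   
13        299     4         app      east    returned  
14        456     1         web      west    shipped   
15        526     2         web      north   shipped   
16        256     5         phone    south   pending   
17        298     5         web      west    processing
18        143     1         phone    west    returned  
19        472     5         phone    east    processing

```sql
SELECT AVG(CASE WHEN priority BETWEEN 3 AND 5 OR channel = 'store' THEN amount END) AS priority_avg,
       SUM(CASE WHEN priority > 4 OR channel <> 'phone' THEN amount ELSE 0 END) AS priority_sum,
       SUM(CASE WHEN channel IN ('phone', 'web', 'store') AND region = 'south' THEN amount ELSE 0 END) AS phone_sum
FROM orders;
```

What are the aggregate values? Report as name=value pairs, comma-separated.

priority_avg=286, priority_sum=4138, phone_sum=1253

[priority_avg: priority BETWEEN 3 AND 5 OR channel = 'store']
order_id=6: ✗
order_id=7: ✓ → 375
order_id=8: ✗
order_id=9: ✓ → 137
order_id=10: ✓ → 165
order_id=11: ✗
order_id=12: ✗
order_id=13: ✓ → 299
order_id=14: ✗
order_id=15: ✗
order_id=16: ✓ → 256
order_id=17: ✓ → 298
order_id=18: ✗
order_id=19: ✓ → 472
priority_avg = (375 + 137 + 165 + 299 + 256 + 298 + 472) / 7 = 286
—
[priority_sum: priority > 4 OR channel <> 'phone']
order_id=6: ✓ → 599
order_id=7: ✓ → 375
order_id=8: ✓ → 208
order_id=9: ✓ → 137
order_id=10: ✓ → 165
order_id=11: ✓ → 347
order_id=12: ✗
order_id=13: ✓ → 299
order_id=14: ✓ → 456
order_id=15: ✓ → 526
order_id=16: ✓ → 256
order_id=17: ✓ → 298
order_id=18: ✗
order_id=19: ✓ → 472
priority_sum = 599 + 375 + 208 + 137 + 165 + 347 + 299 + 456 + 526 + 256 + 298 + 472 = 4138
—
[phone_sum: channel IN ('phone', 'web', 'store') AND region = 'south']
order_id=6: ✗
order_id=7: ✓ → 375
order_id=8: ✗
order_id=9: ✗
order_id=10: ✓ → 165
order_id=11: ✗
order_id=12: ✓ → 457
order_id=13: ✗
order_id=14: ✗
order_id=15: ✗
order_id=16: ✓ → 256
order_id=17: ✗
order_id=18: ✗
order_id=19: ✗
phone_sum = 375 + 165 + 457 + 256 = 1253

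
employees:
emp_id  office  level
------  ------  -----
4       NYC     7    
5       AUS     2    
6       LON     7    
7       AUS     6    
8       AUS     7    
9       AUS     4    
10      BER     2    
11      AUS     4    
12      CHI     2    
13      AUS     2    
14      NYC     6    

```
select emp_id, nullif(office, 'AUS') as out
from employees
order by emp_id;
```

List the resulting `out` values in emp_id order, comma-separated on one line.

NYC, NULL, LON, NULL, NULL, NULL, BER, NULL, CHI, NULL, NYC

emp_id=4: office=NYC vs AUS: differ → NYC
emp_id=5: office=AUS vs AUS: equal → NULL
emp_id=6: office=LON vs AUS: differ → LON
emp_id=7: office=AUS vs AUS: equal → NULL
emp_id=8: office=AUS vs AUS: equal → NULL
emp_id=9: office=AUS vs AUS: equal → NULL
emp_id=10: office=BER vs AUS: differ → BER
emp_id=11: office=AUS vs AUS: equal → NULL
emp_id=12: office=CHI vs AUS: differ → CHI
emp_id=13: office=AUS vs AUS: equal → NULL
emp_id=14: office=NYC vs AUS: differ → NYC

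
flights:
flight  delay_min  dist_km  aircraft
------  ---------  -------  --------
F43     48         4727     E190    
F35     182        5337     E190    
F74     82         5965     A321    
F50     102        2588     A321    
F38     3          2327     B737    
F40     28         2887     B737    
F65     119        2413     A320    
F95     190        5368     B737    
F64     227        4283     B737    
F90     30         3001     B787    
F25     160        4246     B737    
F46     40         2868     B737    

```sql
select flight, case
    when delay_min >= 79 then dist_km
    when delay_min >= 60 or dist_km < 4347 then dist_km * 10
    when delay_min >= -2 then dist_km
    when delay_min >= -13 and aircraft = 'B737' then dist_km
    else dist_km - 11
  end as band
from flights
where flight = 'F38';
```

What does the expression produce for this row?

23270

flight = F38: delay_min=3, dist_km=2327, aircraft=B737.
delay_min >= 79 → false
delay_min >= 60 or dist_km < 4347 → true → 23270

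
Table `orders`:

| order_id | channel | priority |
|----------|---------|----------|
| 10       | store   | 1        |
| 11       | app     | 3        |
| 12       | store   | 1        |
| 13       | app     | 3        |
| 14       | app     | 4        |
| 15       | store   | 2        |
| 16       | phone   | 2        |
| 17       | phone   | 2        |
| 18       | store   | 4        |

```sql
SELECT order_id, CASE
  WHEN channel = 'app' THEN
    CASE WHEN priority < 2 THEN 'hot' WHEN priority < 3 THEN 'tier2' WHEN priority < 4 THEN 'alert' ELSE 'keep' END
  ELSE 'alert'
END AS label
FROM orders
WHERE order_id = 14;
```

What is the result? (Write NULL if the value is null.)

order_id = 14: channel=app, priority=4.
channel='app' → inner[ELSE] → keep

keep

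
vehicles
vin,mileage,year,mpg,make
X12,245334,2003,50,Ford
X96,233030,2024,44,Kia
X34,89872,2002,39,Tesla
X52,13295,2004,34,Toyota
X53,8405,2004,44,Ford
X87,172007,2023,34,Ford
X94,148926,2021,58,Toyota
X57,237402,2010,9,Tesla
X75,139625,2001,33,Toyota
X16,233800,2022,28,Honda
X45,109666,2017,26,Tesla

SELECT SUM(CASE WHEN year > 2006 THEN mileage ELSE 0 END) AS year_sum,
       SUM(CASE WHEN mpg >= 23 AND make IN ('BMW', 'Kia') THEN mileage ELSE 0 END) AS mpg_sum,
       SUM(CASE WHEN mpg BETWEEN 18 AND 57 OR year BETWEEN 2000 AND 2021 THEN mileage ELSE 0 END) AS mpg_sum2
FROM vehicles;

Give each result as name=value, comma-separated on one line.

year_sum=1134831, mpg_sum=233030, mpg_sum2=1631362

[year_sum: year > 2006]
vin=X12: ✗
vin=X96: ✓ → 233030
vin=X34: ✗
vin=X52: ✗
vin=X53: ✗
vin=X87: ✓ → 172007
vin=X94: ✓ → 148926
vin=X57: ✓ → 237402
vin=X75: ✗
vin=X16: ✓ → 233800
vin=X45: ✓ → 109666
year_sum = 233030 + 172007 + 148926 + 237402 + 233800 + 109666 = 1134831
—
[mpg_sum: mpg >= 23 AND make IN ('BMW', 'Kia')]
vin=X12: ✗
vin=X96: ✓ → 233030
vin=X34: ✗
vin=X52: ✗
vin=X53: ✗
vin=X87: ✗
vin=X94: ✗
vin=X57: ✗
vin=X75: ✗
vin=X16: ✗
vin=X45: ✗
mpg_sum = 233030
—
[mpg_sum2: mpg BETWEEN 18 AND 57 OR year BETWEEN 2000 AND 2021]
vin=X12: ✓ → 245334
vin=X96: ✓ → 233030
vin=X34: ✓ → 89872
vin=X52: ✓ → 13295
vin=X53: ✓ → 8405
vin=X87: ✓ → 172007
vin=X94: ✓ → 148926
vin=X57: ✓ → 237402
vin=X75: ✓ → 139625
vin=X16: ✓ → 233800
vin=X45: ✓ → 109666
mpg_sum2 = 245334 + 233030 + 89872 + 13295 + 8405 + 172007 + 148926 + 237402 + 139625 + 233800 + 109666 = 1631362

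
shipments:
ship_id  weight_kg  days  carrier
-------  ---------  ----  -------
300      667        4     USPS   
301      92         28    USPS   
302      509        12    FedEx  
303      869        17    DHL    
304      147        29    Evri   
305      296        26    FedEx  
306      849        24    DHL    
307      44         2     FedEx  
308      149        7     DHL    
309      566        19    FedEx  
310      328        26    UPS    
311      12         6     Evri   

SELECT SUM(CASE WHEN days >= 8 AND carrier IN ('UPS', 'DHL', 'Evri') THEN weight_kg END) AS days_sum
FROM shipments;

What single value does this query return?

ship_id=300: ✗
ship_id=301: ✗
ship_id=302: ✗
ship_id=303: ✓ → 869
ship_id=304: ✓ → 147
ship_id=305: ✗
ship_id=306: ✓ → 849
ship_id=307: ✗
ship_id=308: ✗
ship_id=309: ✗
ship_id=310: ✓ → 328
ship_id=311: ✗
days_sum = 869 + 147 + 849 + 328 = 2193

2193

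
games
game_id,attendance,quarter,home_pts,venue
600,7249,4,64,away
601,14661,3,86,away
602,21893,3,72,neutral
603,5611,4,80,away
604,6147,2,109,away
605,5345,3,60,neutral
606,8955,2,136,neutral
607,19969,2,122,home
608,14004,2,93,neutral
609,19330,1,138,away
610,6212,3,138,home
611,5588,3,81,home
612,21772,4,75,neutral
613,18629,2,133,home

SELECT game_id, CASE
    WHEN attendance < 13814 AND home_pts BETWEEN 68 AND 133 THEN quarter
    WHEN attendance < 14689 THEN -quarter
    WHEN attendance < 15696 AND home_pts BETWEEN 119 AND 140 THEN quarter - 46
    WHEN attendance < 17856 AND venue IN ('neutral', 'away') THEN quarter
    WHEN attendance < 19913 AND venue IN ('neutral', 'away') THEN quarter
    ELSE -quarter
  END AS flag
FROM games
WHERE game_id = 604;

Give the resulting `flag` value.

2

game_id = 604: attendance=6147, quarter=2, home_pts=109, venue=away.
attendance < 13814 AND home_pts BETWEEN 68 AND 133 → true → 2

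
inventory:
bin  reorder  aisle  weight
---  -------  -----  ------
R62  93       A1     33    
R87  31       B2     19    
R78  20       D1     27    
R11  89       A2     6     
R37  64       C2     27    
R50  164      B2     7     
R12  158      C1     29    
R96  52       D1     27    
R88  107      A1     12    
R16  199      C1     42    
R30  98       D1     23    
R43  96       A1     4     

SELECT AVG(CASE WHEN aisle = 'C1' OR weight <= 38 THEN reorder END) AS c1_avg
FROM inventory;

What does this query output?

bin=R62: ✓ → 93
bin=R87: ✓ → 31
bin=R78: ✓ → 20
bin=R11: ✓ → 89
bin=R37: ✓ → 64
bin=R50: ✓ → 164
bin=R12: ✓ → 158
bin=R96: ✓ → 52
bin=R88: ✓ → 107
bin=R16: ✓ → 199
bin=R30: ✓ → 98
bin=R43: ✓ → 96
c1_avg = (93 + 31 + 20 + 89 + 64 + 164 + 158 + 52 + 107 + 199 + 98 + 96) / 12 = 97.5833333333

97.5833333333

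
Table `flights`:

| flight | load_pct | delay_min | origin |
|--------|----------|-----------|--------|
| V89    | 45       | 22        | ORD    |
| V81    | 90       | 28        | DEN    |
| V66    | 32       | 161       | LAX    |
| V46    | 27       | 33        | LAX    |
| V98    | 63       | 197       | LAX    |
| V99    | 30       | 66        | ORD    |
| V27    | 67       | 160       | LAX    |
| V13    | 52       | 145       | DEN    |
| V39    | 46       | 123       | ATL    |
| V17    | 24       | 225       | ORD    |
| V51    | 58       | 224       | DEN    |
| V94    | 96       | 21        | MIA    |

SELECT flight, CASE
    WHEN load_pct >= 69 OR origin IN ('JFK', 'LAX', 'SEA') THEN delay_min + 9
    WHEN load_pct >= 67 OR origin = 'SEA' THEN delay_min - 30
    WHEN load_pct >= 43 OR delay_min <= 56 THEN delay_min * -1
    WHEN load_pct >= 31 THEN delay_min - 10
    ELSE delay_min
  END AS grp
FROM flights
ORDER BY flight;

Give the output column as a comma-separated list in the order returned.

-145, 225, 169, -123, 42, -224, 170, 37, -22, 30, 206, 66

flight=V13: load_pct >= 43 OR delay_min <= 56 → -145
flight=V17: ELSE → 225
flight=V27: load_pct >= 69 OR origin IN ('JFK', 'LAX', 'SEA') → 169
flight=V39: load_pct >= 43 OR delay_min <= 56 → -123
flight=V46: load_pct >= 69 OR origin IN ('JFK', 'LAX', 'SEA') → 42
flight=V51: load_pct >= 43 OR delay_min <= 56 → -224
flight=V66: load_pct >= 69 OR origin IN ('JFK', 'LAX', 'SEA') → 170
flight=V81: load_pct >= 69 OR origin IN ('JFK', 'LAX', 'SEA') → 37
flight=V89: load_pct >= 43 OR delay_min <= 56 → -22
flight=V94: load_pct >= 69 OR origin IN ('JFK', 'LAX', 'SEA') → 30
flight=V98: load_pct >= 69 OR origin IN ('JFK', 'LAX', 'SEA') → 206
flight=V99: ELSE → 66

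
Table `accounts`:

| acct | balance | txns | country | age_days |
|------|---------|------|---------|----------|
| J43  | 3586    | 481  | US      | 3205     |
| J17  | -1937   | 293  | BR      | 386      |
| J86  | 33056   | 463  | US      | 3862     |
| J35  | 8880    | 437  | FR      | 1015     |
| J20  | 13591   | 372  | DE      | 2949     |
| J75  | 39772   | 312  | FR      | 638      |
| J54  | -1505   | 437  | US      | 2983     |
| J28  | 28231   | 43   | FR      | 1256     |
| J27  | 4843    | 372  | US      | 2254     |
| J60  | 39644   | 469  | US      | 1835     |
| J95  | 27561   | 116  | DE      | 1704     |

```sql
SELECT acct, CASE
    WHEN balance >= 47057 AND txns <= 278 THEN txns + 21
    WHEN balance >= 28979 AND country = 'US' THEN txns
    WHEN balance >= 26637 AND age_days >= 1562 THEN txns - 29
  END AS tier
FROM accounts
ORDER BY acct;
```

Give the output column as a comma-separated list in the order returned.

acct=J17: (no match → NULL) → NULL
acct=J20: (no match → NULL) → NULL
acct=J27: (no match → NULL) → NULL
acct=J28: (no match → NULL) → NULL
acct=J35: (no match → NULL) → NULL
acct=J43: (no match → NULL) → NULL
acct=J54: (no match → NULL) → NULL
acct=J60: balance >= 28979 AND country = 'US' → 469
acct=J75: (no match → NULL) → NULL
acct=J86: balance >= 28979 AND country = 'US' → 463
acct=J95: balance >= 26637 AND age_days >= 1562 → 87

NULL, NULL, NULL, NULL, NULL, NULL, NULL, 469, NULL, 463, 87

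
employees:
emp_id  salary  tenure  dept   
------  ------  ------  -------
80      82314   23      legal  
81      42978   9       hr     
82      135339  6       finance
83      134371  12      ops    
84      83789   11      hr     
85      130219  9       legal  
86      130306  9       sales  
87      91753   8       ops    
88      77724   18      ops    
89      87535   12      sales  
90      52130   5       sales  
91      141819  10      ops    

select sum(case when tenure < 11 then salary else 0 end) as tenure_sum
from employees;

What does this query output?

724544

emp_id=80: ✗
emp_id=81: ✓ → 42978
emp_id=82: ✓ → 135339
emp_id=83: ✗
emp_id=84: ✗
emp_id=85: ✓ → 130219
emp_id=86: ✓ → 130306
emp_id=87: ✓ → 91753
emp_id=88: ✗
emp_id=89: ✗
emp_id=90: ✓ → 52130
emp_id=91: ✓ → 141819
tenure_sum = 42978 + 135339 + 130219 + 130306 + 91753 + 52130 + 141819 = 724544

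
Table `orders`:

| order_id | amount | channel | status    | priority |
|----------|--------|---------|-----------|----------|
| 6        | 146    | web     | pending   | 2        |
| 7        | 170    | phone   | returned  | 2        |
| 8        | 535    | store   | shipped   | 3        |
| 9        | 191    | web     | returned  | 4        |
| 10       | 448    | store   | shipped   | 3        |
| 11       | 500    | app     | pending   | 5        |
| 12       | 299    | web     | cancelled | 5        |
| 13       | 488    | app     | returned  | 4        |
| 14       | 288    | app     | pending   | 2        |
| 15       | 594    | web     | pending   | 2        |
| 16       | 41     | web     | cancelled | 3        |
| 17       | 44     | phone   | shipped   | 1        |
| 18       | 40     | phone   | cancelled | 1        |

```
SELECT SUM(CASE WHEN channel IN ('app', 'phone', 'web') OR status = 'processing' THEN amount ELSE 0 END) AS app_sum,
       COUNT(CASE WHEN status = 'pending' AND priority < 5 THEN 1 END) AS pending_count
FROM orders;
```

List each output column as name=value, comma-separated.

[app_sum: channel IN ('app', 'phone', 'web') OR status = 'processing']
order_id=6: ✓ → 146
order_id=7: ✓ → 170
order_id=8: ✗
order_id=9: ✓ → 191
order_id=10: ✗
order_id=11: ✓ → 500
order_id=12: ✓ → 299
order_id=13: ✓ → 488
order_id=14: ✓ → 288
order_id=15: ✓ → 594
order_id=16: ✓ → 41
order_id=17: ✓ → 44
order_id=18: ✓ → 40
app_sum = 146 + 170 + 191 + 500 + 299 + 488 + 288 + 594 + 41 + 44 + 40 = 2801
—
[pending_count: status = 'pending' AND priority < 5]
order_id=6: ✓ → 1
order_id=7: ✗
order_id=8: ✗
order_id=9: ✗
order_id=10: ✗
order_id=11: ✗
order_id=12: ✗
order_id=13: ✗
order_id=14: ✓ → 1
order_id=15: ✓ → 1
order_id=16: ✗
order_id=17: ✗
order_id=18: ✗
pending_count = COUNT(1, 1, 1) = 3

app_sum=2801, pending_count=3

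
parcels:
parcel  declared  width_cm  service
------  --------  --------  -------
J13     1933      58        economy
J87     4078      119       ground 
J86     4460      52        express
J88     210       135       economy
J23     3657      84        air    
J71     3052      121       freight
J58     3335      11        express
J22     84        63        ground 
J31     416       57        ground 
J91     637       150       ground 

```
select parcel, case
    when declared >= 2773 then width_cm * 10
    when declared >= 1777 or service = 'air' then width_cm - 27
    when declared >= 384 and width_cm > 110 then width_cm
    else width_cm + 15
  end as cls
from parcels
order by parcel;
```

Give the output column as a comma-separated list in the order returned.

31, 78, 840, 72, 110, 1210, 520, 1190, 150, 150

parcel=J13: declared >= 1777 or service = 'air' → 31
parcel=J22: ELSE → 78
parcel=J23: declared >= 2773 → 840
parcel=J31: ELSE → 72
parcel=J58: declared >= 2773 → 110
parcel=J71: declared >= 2773 → 1210
parcel=J86: declared >= 2773 → 520
parcel=J87: declared >= 2773 → 1190
parcel=J88: ELSE → 150
parcel=J91: declared >= 384 and width_cm > 110 → 150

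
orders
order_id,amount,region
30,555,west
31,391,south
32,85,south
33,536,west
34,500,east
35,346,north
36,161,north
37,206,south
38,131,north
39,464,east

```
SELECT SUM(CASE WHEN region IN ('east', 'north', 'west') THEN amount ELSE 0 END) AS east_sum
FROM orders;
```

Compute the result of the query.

2693

order_id=30: ✓ → 555
order_id=31: ✗
order_id=32: ✗
order_id=33: ✓ → 536
order_id=34: ✓ → 500
order_id=35: ✓ → 346
order_id=36: ✓ → 161
order_id=37: ✗
order_id=38: ✓ → 131
order_id=39: ✓ → 464
east_sum = 555 + 536 + 500 + 346 + 161 + 131 + 464 = 2693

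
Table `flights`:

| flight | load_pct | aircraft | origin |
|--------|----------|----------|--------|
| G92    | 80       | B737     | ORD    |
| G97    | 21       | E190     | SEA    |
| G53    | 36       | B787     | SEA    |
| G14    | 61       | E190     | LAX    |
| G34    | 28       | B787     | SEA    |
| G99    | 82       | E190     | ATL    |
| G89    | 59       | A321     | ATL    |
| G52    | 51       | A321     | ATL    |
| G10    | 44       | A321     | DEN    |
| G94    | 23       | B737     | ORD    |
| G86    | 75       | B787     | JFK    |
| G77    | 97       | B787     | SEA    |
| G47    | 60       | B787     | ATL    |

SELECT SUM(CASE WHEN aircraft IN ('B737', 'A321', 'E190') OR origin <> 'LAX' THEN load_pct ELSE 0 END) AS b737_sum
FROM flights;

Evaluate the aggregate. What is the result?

717

flight=G92: ✓ → 80
flight=G97: ✓ → 21
flight=G53: ✓ → 36
flight=G14: ✓ → 61
flight=G34: ✓ → 28
flight=G99: ✓ → 82
flight=G89: ✓ → 59
flight=G52: ✓ → 51
flight=G10: ✓ → 44
flight=G94: ✓ → 23
flight=G86: ✓ → 75
flight=G77: ✓ → 97
flight=G47: ✓ → 60
b737_sum = 80 + 21 + 36 + 61 + 28 + 82 + 59 + 51 + 44 + 23 + 75 + 97 + 60 = 717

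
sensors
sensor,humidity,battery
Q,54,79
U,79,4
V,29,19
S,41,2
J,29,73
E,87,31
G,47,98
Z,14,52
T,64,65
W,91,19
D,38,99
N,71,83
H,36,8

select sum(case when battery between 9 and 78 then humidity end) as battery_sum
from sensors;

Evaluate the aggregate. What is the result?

314

sensor=Q: ✗
sensor=U: ✗
sensor=V: ✓ → 29
sensor=S: ✗
sensor=J: ✓ → 29
sensor=E: ✓ → 87
sensor=G: ✗
sensor=Z: ✓ → 14
sensor=T: ✓ → 64
sensor=W: ✓ → 91
sensor=D: ✗
sensor=N: ✗
sensor=H: ✗
battery_sum = 29 + 29 + 87 + 14 + 64 + 91 = 314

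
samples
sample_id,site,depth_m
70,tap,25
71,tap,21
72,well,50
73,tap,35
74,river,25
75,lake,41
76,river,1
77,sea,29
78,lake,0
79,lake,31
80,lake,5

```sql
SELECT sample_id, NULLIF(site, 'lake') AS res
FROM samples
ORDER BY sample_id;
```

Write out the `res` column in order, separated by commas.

sample_id=70: site=tap vs lake: differ → tap
sample_id=71: site=tap vs lake: differ → tap
sample_id=72: site=well vs lake: differ → well
sample_id=73: site=tap vs lake: differ → tap
sample_id=74: site=river vs lake: differ → river
sample_id=75: site=lake vs lake: equal → NULL
sample_id=76: site=river vs lake: differ → river
sample_id=77: site=sea vs lake: differ → sea
sample_id=78: site=lake vs lake: equal → NULL
sample_id=79: site=lake vs lake: equal → NULL
sample_id=80: site=lake vs lake: equal → NULL

tap, tap, well, tap, river, NULL, river, sea, NULL, NULL, NULL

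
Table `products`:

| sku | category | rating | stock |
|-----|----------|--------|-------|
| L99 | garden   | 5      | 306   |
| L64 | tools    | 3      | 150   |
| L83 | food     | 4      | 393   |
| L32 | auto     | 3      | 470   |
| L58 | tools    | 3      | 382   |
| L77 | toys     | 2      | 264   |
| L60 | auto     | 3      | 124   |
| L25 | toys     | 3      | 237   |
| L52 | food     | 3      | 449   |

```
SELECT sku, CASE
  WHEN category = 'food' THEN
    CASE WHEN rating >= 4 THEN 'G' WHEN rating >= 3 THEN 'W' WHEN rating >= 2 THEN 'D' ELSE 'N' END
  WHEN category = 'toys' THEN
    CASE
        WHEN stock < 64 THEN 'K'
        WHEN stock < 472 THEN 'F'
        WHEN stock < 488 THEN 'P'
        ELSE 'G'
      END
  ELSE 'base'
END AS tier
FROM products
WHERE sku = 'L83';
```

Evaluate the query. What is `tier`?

sku = L83: category=food, rating=4, stock=393.
category='food' → inner[rating >= 4] → G

G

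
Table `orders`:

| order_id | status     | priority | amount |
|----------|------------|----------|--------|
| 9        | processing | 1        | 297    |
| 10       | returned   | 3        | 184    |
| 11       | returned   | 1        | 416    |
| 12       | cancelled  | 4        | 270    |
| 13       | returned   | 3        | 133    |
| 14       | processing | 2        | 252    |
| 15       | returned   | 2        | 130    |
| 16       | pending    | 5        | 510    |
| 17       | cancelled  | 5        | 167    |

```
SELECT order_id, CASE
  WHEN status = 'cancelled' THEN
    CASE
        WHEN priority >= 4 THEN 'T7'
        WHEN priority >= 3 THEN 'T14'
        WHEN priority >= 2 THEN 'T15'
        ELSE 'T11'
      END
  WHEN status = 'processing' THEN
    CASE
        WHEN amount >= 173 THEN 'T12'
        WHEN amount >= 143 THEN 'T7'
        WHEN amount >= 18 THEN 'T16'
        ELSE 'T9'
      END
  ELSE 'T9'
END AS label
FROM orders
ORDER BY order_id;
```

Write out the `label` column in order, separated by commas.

order_id=9: status='processing' → inner[amount >= 173] → T12
order_id=10: status='returned' → outer ELSE → T9
order_id=11: status='returned' → outer ELSE → T9
order_id=12: status='cancelled' → inner[priority >= 4] → T7
order_id=13: status='returned' → outer ELSE → T9
order_id=14: status='processing' → inner[amount >= 173] → T12
order_id=15: status='returned' → outer ELSE → T9
order_id=16: status='pending' → outer ELSE → T9
order_id=17: status='cancelled' → inner[priority >= 4] → T7

T12, T9, T9, T7, T9, T12, T9, T9, T7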